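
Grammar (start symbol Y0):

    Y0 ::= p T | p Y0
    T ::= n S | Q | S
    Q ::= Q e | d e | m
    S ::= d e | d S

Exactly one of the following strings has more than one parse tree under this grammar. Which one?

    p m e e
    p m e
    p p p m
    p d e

p m e e: 1 tree
p m e: 1 tree
p p p m: 1 tree
p d e: 2 trees

p d e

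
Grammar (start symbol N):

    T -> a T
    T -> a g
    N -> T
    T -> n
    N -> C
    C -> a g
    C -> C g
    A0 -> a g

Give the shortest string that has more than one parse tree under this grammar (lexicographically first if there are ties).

length 1: no string has ≥2 trees
length 2: a g has 2 parse trees

Two derivations of a g:
  N ⇒ T ⇒ a g
  N ⇒ C ⇒ a g

a g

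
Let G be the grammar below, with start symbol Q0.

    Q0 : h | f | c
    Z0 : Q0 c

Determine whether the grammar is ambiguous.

Only Q0 is reachable from Q0; ignoring the rest: Each reachable nonterminal has at most one production per leading terminal, and all productions are right-linear; the derivation is determined token-by-token.

Unambiguous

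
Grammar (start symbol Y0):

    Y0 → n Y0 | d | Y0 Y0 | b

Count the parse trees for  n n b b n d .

Parse trees for n n b b n d (showing first 6 of 9):
  [Y0 n [Y0 n [Y0 [Y0 b] [Y0 [Y0 b] [Y0 n [Y0 d]]]]]]
  [Y0 n [Y0 n [Y0 [Y0 [Y0 b] [Y0 b]] [Y0 n [Y0 d]]]]]
  [Y0 n [Y0 [Y0 n [Y0 b]] [Y0 [Y0 b] [Y0 n [Y0 d]]]]]
  [Y0 n [Y0 [Y0 n [Y0 [Y0 b] [Y0 b]]] [Y0 n [Y0 d]]]]
  [Y0 n [Y0 [Y0 [Y0 n [Y0 b]] [Y0 b]] [Y0 n [Y0 d]]]]
  [Y0 [Y0 n [Y0 n [Y0 b]]] [Y0 [Y0 b] [Y0 n [Y0 d]]]]

9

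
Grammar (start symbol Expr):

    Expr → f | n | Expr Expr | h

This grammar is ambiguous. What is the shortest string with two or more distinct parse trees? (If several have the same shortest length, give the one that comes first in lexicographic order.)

length 1: no string has ≥2 trees
length 2: no string has ≥2 trees
length 3: f f f has 2 parse trees

Two derivations of f f f:
  Expr ⇒ Expr Expr ⇒ f Expr ⇒ f Expr Expr ⇒ f f Expr ⇒ f f f
  Expr ⇒ Expr Expr ⇒ Expr Expr Expr ⇒ f Expr Expr ⇒ f f Expr ⇒ f f f

f f f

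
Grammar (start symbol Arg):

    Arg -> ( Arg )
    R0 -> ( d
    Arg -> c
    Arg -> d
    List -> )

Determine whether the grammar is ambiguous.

Unambiguous

(R0, List are unreachable from Arg, so their rules don't affect L(Arg).) L(Arg) is { openⁿ atom closeⁿ : n ≥ 0 }. The bracket depth fixes n, and the derivation is forced at every step.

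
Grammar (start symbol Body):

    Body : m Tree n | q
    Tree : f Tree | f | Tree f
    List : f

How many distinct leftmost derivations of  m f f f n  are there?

4

Parse trees for m f f f n:
  [Body m [Tree f [Tree f [Tree f]]] n]
  [Body m [Tree f [Tree [Tree f] f]] n]
  [Body m [Tree [Tree f [Tree f]] f] n]
  [Body m [Tree [Tree [Tree f] f] f] n]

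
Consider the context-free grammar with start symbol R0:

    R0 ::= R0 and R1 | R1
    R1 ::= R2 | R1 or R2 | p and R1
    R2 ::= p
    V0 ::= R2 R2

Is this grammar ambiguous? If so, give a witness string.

Witness: p and p

Derivation 1: R0 ⇒ R0 and R1 ⇒ R1 and R1 ⇒ R2 and R1 ⇒ p and R1 ⇒ p and R2 ⇒ p and p
Derivation 2: R0 ⇒ R1 ⇒ p and R1 ⇒ p and R2 ⇒ p and p

Two distinct leftmost derivations for the same string.

Ambiguous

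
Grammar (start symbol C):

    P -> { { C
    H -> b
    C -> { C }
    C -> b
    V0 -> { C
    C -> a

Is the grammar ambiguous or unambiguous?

Only C is reachable from C; ignoring the rest: L(C) is { openⁿ atom closeⁿ : n ≥ 0 }. The bracket depth fixes n, and the derivation is forced at every step.

Unambiguous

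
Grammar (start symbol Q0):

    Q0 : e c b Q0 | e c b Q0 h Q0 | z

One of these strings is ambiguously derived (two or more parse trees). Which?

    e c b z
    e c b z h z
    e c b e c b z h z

e c b z: 1 tree
e c b z h z: 1 tree
e c b e c b z h z: 2 trees

e c b e c b z h z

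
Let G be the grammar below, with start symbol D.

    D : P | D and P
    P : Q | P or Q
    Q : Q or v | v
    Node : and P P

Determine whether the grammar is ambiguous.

Witness: v or v

Derivation 1: D ⇒ P ⇒ Q ⇒ Q or v ⇒ v or v
Derivation 2: D ⇒ P ⇒ P or Q ⇒ Q or Q ⇒ v or Q ⇒ v or v

Two distinct leftmost derivations for the same string.

Ambiguous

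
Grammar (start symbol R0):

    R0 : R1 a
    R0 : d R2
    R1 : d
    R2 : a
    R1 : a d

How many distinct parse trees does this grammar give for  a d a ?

1

Parse trees for a d a:
  [R0 [R1 a d] a]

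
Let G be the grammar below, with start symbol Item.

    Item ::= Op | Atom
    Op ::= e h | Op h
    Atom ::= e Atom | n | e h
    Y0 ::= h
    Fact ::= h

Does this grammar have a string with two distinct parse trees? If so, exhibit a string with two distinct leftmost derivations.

Witness: e h

Derivation 1: Item ⇒ Op ⇒ e h
Derivation 2: Item ⇒ Atom ⇒ e h

Two distinct leftmost derivations for the same string.

Ambiguous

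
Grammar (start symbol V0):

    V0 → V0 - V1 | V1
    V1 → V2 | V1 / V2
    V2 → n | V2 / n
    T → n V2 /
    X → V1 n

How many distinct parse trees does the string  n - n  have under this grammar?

Parse trees for n - n:
  [V0 [V0 [V1 [V2 n]]] - [V1 [V2 n]]]

1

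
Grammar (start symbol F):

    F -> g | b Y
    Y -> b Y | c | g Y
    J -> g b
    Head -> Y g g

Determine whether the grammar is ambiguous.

(J, Head are unreachable from F, so their rules don't affect L(F).) Restricted to the reachable nonterminals, every rule has the form A → t or A → t B, and no two rules for the same A share a first terminal. The grammar encodes a DFA — one run per string.

Unambiguous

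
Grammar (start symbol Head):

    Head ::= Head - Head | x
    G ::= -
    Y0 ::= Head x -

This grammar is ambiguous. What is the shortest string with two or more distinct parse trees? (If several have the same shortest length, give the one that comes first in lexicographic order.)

x - x - x

length 1: no string has ≥2 trees
length 3: no string has ≥2 trees
length 5: x - x - x has 2 parse trees

Two derivations of x - x - x:
  Head ⇒ Head - Head ⇒ Head - Head - Head ⇒ x - Head - Head ⇒ x - x - Head ⇒ x - x - x
  Head ⇒ Head - Head ⇒ x - Head ⇒ x - Head - Head ⇒ x - x - Head ⇒ x - x - x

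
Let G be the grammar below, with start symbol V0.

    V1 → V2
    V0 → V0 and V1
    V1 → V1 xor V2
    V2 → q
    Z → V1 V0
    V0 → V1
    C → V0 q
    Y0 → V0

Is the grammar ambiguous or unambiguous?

Unambiguous

Only V0, V1, V2 are reachable from V0; ignoring the rest: V0 → V0 and V1 | V1  ;  V1 → V1 xor V2 | V2  — a left-associative chain with V2 at the bottom. Each string factors uniquely by precedence.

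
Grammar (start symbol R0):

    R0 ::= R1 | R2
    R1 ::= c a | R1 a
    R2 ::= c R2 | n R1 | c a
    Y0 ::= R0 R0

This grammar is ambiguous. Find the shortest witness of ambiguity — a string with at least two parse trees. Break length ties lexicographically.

c a

length 2: c a has 2 parse trees

Two derivations of c a:
  R0 ⇒ R1 ⇒ c a
  R0 ⇒ R2 ⇒ c a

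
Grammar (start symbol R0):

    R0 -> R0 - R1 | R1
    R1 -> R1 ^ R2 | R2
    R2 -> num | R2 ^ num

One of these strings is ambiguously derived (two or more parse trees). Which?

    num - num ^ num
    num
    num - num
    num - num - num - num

num - num ^ num

num - num ^ num: 2 trees
num: 1 tree
num - num: 1 tree
num - num - num - num: 1 tree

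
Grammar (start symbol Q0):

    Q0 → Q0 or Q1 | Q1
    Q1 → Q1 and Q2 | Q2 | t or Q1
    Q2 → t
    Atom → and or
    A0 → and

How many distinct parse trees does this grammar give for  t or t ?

2

Parse trees for t or t:
  [Q0 [Q0 [Q1 [Q2 t]]] or [Q1 [Q2 t]]]
  [Q0 [Q1 t or [Q1 [Q2 t]]]]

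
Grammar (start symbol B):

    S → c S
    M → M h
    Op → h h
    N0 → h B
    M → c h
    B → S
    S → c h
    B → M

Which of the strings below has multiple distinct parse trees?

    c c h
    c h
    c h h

c h

c c h: 1 tree
c h: 2 trees
c h h: 1 tree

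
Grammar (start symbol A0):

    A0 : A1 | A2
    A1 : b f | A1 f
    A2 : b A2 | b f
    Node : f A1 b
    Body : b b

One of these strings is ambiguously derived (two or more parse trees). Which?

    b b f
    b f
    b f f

b f

b b f: 1 tree
b f: 2 trees
b f f: 1 tree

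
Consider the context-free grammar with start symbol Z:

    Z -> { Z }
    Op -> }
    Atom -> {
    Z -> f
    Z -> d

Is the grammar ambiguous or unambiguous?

Unambiguous

Only Z is reachable from Z; ignoring the rest: L(Z) is { openⁿ atom closeⁿ : n ≥ 0 }. The bracket depth fixes n, and the derivation is forced at every step.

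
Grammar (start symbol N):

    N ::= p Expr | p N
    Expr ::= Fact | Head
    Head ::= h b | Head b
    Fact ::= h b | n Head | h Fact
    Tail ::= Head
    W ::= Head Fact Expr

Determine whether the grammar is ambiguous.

Witness: p h b

Derivation 1: N ⇒ p Expr ⇒ p Fact ⇒ p h b
Derivation 2: N ⇒ p Expr ⇒ p Head ⇒ p h b

Two distinct leftmost derivations for the same string.

Ambiguous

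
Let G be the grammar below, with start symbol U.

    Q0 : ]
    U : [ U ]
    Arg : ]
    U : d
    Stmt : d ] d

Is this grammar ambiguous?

Unambiguous

Only U is reachable from U; ignoring the rest: L(U) is { openⁿ atom closeⁿ : n ≥ 0 }. The bracket depth fixes n, and the derivation is forced at every step.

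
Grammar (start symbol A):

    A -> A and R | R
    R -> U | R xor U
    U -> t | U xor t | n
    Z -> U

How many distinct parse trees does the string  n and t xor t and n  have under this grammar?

2

Parse trees for n and t xor t and n:
  [A [A [A [R [U n]]] and [R [U [U t] xor t]]] and [R [U n]]]
  [A [A [A [R [U n]]] and [R [R [U t]] xor [U t]]] and [R [U n]]]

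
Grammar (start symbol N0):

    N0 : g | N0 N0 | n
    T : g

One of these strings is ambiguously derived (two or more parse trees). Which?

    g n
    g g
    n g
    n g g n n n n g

g n: 1 tree
g g: 1 tree
n g: 1 tree
n g g n n n n g: 429 trees

n g g n n n n g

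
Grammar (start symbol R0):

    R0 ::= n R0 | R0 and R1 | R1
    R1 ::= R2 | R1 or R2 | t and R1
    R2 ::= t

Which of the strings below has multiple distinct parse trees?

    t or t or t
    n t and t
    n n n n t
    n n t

n t and t

t or t or t: 1 tree
n t and t: 3 trees
n n n n t: 1 tree
n n t: 1 tree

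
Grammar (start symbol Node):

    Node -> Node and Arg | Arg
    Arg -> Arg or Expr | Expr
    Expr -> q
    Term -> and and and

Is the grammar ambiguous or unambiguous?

Unambiguous

Only Node, Arg, Expr are reachable from Node; ignoring the rest: The grammar is stratified — Node handles 'and' (left-recursive), Arg handles 'or', Expr atoms. Each operator has a fixed associativity and precedence level, so every string has one parse.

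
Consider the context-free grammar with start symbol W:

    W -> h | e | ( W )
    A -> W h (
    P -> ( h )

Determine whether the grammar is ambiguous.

(A, P are unreachable from W, so their rules don't affect L(W).) L(W) is { openⁿ atom closeⁿ : n ≥ 0 }. The bracket depth fixes n, and the derivation is forced at every step.

Unambiguous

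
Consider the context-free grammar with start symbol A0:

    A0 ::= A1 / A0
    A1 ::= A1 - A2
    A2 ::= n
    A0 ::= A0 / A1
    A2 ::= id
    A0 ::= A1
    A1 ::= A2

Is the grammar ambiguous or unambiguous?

Ambiguous

Witness: id / id

Derivation 1: A0 ⇒ A1 / A0 ⇒ A2 / A0 ⇒ id / A0 ⇒ id / A1 ⇒ id / A2 ⇒ id / id
Derivation 2: A0 ⇒ A0 / A1 ⇒ A1 / A1 ⇒ A2 / A1 ⇒ id / A1 ⇒ id / A2 ⇒ id / id

Two distinct leftmost derivations for the same string.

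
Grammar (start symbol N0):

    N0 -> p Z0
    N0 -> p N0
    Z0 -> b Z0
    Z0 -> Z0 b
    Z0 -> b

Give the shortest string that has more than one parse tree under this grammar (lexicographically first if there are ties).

length 2: no string has ≥2 trees
length 3: p b b has 2 parse trees

Two derivations of p b b:
  N0 ⇒ p Z0 ⇒ p b Z0 ⇒ p b b
  N0 ⇒ p Z0 ⇒ p Z0 b ⇒ p b b

p b b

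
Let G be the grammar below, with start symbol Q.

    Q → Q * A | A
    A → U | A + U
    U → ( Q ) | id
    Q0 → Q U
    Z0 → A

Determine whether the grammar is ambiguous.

Only Q, A, U are reachable from Q; ignoring the rest: This is a standard precedence ladder (Q over A over U), with each level left-recursive on its own operator ('*' at Q, '+' at A). That structure is LR(1), hence unambiguous.

Unambiguous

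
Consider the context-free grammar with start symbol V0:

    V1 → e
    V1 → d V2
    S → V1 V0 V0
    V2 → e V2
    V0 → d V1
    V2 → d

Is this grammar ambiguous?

Unambiguous

Only V0, V1, V2 are reachable from V0; ignoring the rest: Each reachable nonterminal has at most one production per leading terminal, and all productions are right-linear; the derivation is determined token-by-token.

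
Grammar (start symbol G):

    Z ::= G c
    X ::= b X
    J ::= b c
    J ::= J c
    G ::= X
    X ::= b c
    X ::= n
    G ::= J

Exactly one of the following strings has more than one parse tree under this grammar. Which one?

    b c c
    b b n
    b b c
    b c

b c c: 1 tree
b b n: 1 tree
b b c: 1 tree
b c: 2 trees

b c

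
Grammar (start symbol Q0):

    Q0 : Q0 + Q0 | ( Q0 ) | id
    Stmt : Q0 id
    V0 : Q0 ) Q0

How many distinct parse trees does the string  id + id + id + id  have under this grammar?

5

Parse trees for id + id + id + id:
  [Q0 [Q0 id] + [Q0 [Q0 id] + [Q0 [Q0 id] + [Q0 id]]]]
  [Q0 [Q0 id] + [Q0 [Q0 [Q0 id] + [Q0 id]] + [Q0 id]]]
  [Q0 [Q0 [Q0 id] + [Q0 id]] + [Q0 [Q0 id] + [Q0 id]]]
  [Q0 [Q0 [Q0 id] + [Q0 [Q0 id] + [Q0 id]]] + [Q0 id]]
  [Q0 [Q0 [Q0 [Q0 id] + [Q0 id]] + [Q0 id]] + [Q0 id]]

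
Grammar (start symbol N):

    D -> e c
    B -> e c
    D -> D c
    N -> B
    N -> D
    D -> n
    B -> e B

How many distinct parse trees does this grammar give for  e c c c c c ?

1

Parse trees for e c c c c c:
  [N [D [D [D [D [D e c] c] c] c] c]]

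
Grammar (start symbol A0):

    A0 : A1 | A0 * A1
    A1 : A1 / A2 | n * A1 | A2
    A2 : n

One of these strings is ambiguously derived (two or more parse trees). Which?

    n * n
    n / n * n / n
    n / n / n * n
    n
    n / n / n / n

n * n

n * n: 2 trees
n / n * n / n: 1 tree
n / n / n * n: 1 tree
n: 1 tree
n / n / n / n: 1 tree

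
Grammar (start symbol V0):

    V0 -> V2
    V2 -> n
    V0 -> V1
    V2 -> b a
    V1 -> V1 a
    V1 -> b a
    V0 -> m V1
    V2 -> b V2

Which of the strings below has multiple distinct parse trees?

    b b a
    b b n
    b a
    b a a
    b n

b b a: 1 tree
b b n: 1 tree
b a: 2 trees
b a a: 1 tree
b n: 1 tree

b a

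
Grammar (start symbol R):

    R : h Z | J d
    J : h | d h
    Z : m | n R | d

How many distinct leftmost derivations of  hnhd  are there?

2

Parse trees for hnhd:
  [R h [Z n [R h [Z d]]]]
  [R h [Z n [R [J h] d]]]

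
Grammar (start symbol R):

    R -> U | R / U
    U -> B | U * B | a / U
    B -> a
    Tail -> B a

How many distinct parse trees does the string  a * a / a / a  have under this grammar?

Parse trees for a * a / a / a:
  [R [R [U [U [B a]] * [B a]]] / [U a / [U [B a]]]]
  [R [R [R [U [U [B a]] * [B a]]] / [U [B a]]] / [U [B a]]]

2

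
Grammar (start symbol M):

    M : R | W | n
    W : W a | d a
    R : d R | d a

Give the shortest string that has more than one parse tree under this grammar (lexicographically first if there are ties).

length 1: no string has ≥2 trees
length 2: d a has 2 parse trees

Two derivations of d a:
  M ⇒ R ⇒ d a
  M ⇒ W ⇒ d a

d a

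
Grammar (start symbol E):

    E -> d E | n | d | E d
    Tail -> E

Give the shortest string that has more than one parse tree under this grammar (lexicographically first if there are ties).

length 1: no string has ≥2 trees
length 2: d d has 2 parse trees

Two derivations of d d:
  E ⇒ d E ⇒ d d
  E ⇒ E d ⇒ d d

d d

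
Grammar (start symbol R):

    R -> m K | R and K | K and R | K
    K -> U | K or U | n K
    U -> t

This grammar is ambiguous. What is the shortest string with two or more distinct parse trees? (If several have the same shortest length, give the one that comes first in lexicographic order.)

t and t

length 1: no string has ≥2 trees
length 2: no string has ≥2 trees
length 3: t and t has 2 parse trees

Two derivations of t and t:
  R ⇒ R and K ⇒ K and K ⇒ U and K ⇒ t and K ⇒ t and U ⇒ t and t
  R ⇒ K and R ⇒ U and R ⇒ t and R ⇒ t and K ⇒ t and U ⇒ t and t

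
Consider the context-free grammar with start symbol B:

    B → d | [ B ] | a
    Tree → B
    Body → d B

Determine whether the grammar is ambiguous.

Unambiguous

Only B is reachable from B; ignoring the rest: L(B) is { openⁿ atom closeⁿ : n ≥ 0 }. The bracket depth fixes n, and the derivation is forced at every step.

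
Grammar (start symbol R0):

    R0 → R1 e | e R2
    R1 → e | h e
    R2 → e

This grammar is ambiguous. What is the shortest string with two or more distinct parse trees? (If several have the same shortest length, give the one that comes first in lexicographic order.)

e e

length 2: e e has 2 parse trees

Two derivations of e e:
  R0 ⇒ R1 e ⇒ e e
  R0 ⇒ e R2 ⇒ e e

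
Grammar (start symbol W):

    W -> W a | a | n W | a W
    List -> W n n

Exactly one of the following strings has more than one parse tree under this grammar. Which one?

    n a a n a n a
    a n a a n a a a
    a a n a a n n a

n a a n a n a: 1 tree
a n a a n a a a: 29 trees
a a n a a n n a: 1 tree

a n a a n a a a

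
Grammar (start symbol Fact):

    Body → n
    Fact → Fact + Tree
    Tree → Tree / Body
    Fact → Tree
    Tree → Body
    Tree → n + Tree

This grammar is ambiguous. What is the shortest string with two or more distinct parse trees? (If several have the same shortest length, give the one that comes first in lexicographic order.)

length 1: no string has ≥2 trees
length 3: n + n has 2 parse trees

Two derivations of n + n:
  Fact ⇒ Fact + Tree ⇒ Tree + Tree ⇒ Body + Tree ⇒ n + Tree ⇒ n + Body ⇒ n + n
  Fact ⇒ Tree ⇒ n + Tree ⇒ n + Body ⇒ n + n

n + n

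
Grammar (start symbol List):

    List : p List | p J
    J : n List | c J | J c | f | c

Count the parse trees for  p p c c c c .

Parse trees for p p c c c c:
  [List p [List p [J c [J c [J c [J c]]]]]]
  [List p [List p [J c [J c [J [J c] c]]]]]
  [List p [List p [J c [J [J c [J c]] c]]]]
  [List p [List p [J c [J [J [J c] c] c]]]]
  [List p [List p [J [J c [J c [J c]]] c]]]
  [List p [List p [J [J c [J [J c] c]] c]]]
  [List p [List p [J [J [J c [J c]] c] c]]]
  [List p [List p [J [J [J [J c] c] c] c]]]

8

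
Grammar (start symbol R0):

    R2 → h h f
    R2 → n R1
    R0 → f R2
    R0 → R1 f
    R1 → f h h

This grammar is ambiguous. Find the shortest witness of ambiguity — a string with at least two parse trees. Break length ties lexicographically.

f h h f

length 4: f h h f has 2 parse trees

Two derivations of f h h f:
  R0 ⇒ f R2 ⇒ f h h f
  R0 ⇒ R1 f ⇒ f h h f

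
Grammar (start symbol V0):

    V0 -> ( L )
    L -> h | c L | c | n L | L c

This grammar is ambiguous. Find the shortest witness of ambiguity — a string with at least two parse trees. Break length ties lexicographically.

length 3: no string has ≥2 trees
length 4: ( c c ) has 2 parse trees

Two derivations of ( c c ):
  V0 ⇒ ( L ) ⇒ ( c L ) ⇒ ( c c )
  V0 ⇒ ( L ) ⇒ ( L c ) ⇒ ( c c )

( c c )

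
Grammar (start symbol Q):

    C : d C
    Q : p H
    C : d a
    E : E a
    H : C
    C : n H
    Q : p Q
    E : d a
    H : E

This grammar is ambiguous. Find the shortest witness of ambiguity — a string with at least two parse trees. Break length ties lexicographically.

length 3: p d a has 2 parse trees

Two derivations of p d a:
  Q ⇒ p H ⇒ p C ⇒ p d a
  Q ⇒ p H ⇒ p E ⇒ p d a

p d a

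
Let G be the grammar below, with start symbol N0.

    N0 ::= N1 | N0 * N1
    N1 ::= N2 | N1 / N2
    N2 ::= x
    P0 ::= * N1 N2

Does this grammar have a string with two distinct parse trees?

Unambiguous

(P0 is unreachable from N0, so its rules don't affect L(N0).) This is a standard precedence ladder (N0 over N1 over N2), with each level left-recursive on its own operator ('*' at N0, '/' at N1). That structure is LR(1), hence unambiguous.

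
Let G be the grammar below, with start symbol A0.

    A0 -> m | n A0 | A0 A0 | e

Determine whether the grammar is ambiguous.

Witness: e e e

Derivation 1: A0 ⇒ A0 A0 ⇒ A0 A0 A0 ⇒ e A0 A0 ⇒ e e A0 ⇒ e e e
Derivation 2: A0 ⇒ A0 A0 ⇒ e A0 ⇒ e A0 A0 ⇒ e e A0 ⇒ e e e

Two distinct leftmost derivations for the same string.

Ambiguous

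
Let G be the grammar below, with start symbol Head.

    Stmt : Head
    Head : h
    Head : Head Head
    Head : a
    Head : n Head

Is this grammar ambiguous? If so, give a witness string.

Ambiguous

Witness: a a a

Derivation 1: Head ⇒ Head Head ⇒ Head Head Head ⇒ a Head Head ⇒ a a Head ⇒ a a a
Derivation 2: Head ⇒ Head Head ⇒ a Head ⇒ a Head Head ⇒ a a Head ⇒ a a a

Two distinct leftmost derivations for the same string.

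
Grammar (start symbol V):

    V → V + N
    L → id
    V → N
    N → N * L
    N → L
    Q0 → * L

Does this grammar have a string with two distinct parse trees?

Only V, N, L are reachable from V; ignoring the rest: This is a standard precedence ladder (V over N over L), with each level left-recursive on its own operator ('+' at V, '*' at N). That structure is LR(1), hence unambiguous.

Unambiguous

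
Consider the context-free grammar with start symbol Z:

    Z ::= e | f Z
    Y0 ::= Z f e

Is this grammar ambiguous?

(Y0 is unreachable from Z, so its rules don't affect L(Z).) Each reachable nonterminal has at most one production per leading terminal, and all productions are right-linear; the derivation is determined token-by-token.

Unambiguous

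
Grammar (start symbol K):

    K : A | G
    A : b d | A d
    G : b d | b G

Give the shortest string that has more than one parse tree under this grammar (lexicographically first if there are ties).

b d

length 2: b d has 2 parse trees

Two derivations of b d:
  K ⇒ A ⇒ b d
  K ⇒ G ⇒ b d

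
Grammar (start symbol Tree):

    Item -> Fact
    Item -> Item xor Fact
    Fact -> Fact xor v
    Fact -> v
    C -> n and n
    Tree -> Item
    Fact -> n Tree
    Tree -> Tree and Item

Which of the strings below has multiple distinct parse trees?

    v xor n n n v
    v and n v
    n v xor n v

v xor n n n v: 1 tree
v and n v: 1 tree
n v xor n v: 2 trees

n v xor n v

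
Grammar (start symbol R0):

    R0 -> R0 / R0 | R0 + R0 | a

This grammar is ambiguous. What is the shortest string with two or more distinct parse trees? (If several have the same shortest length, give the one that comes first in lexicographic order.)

a + a + a

length 1: no string has ≥2 trees
length 3: no string has ≥2 trees
length 5: a + a + a has 2 parse trees

Two derivations of a + a + a:
  R0 ⇒ R0 + R0 ⇒ R0 + R0 + R0 ⇒ a + R0 + R0 ⇒ a + a + R0 ⇒ a + a + a
  R0 ⇒ R0 + R0 ⇒ a + R0 ⇒ a + R0 + R0 ⇒ a + a + R0 ⇒ a + a + a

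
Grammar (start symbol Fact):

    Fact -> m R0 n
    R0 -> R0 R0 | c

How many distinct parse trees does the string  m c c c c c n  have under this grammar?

14

Parse trees for m c c c c c n (showing first 6 of 14):
  [Fact m [R0 [R0 c] [R0 [R0 c] [R0 [R0 c] [R0 [R0 c] [R0 c]]]]] n]
  [Fact m [R0 [R0 c] [R0 [R0 c] [R0 [R0 [R0 c] [R0 c]] [R0 c]]]] n]
  [Fact m [R0 [R0 c] [R0 [R0 [R0 c] [R0 c]] [R0 [R0 c] [R0 c]]]] n]
  [Fact m [R0 [R0 c] [R0 [R0 [R0 c] [R0 [R0 c] [R0 c]]] [R0 c]]] n]
  [Fact m [R0 [R0 c] [R0 [R0 [R0 [R0 c] [R0 c]] [R0 c]] [R0 c]]] n]
  [Fact m [R0 [R0 [R0 c] [R0 c]] [R0 [R0 c] [R0 [R0 c] [R0 c]]]] n]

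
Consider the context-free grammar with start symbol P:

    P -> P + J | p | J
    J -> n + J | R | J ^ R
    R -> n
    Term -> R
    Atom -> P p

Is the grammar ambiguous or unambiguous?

Ambiguous

Witness: n + n

Derivation 1: P ⇒ P + J ⇒ J + J ⇒ R + J ⇒ n + J ⇒ n + R ⇒ n + n
Derivation 2: P ⇒ J ⇒ n + J ⇒ n + R ⇒ n + n

Two distinct leftmost derivations for the same string.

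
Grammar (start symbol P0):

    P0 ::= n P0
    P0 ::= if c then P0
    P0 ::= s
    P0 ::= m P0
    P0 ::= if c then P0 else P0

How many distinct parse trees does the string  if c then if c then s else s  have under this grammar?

Parse trees for if c then if c then s else s:
  [P0 if c then [P0 if c then [P0 s] else [P0 s]]]
  [P0 if c then [P0 if c then [P0 s]] else [P0 s]]

2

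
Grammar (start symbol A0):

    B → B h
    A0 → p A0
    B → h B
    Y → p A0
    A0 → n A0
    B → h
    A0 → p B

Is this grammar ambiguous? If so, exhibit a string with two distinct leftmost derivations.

Ambiguous

Witness: p h h

Derivation 1: A0 ⇒ p B ⇒ p B h ⇒ p h h
Derivation 2: A0 ⇒ p B ⇒ p h B ⇒ p h h

Two distinct leftmost derivations for the same string.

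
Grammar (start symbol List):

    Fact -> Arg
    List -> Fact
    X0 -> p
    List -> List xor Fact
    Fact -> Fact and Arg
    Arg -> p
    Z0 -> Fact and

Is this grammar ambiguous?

Unambiguous

Only List, Fact, Arg are reachable from List; ignoring the rest: The grammar is stratified — List handles 'xor' (left-recursive), Fact handles 'and', Arg atoms. Each operator has a fixed associativity and precedence level, so every string has one parse.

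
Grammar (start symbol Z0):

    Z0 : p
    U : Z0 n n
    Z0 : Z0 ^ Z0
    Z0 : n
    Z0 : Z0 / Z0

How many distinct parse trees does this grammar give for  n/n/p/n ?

5

Parse trees for n/n/p/n:
  [Z0 [Z0 n] / [Z0 [Z0 n] / [Z0 [Z0 p] / [Z0 n]]]]
  [Z0 [Z0 n] / [Z0 [Z0 [Z0 n] / [Z0 p]] / [Z0 n]]]
  [Z0 [Z0 [Z0 n] / [Z0 n]] / [Z0 [Z0 p] / [Z0 n]]]
  [Z0 [Z0 [Z0 n] / [Z0 [Z0 n] / [Z0 p]]] / [Z0 n]]
  [Z0 [Z0 [Z0 [Z0 n] / [Z0 n]] / [Z0 p]] / [Z0 n]]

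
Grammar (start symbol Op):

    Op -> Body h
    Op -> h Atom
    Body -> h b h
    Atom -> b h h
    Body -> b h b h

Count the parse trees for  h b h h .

2

Parse trees for h b h h:
  [Op [Body h b h] h]
  [Op h [Atom b h h]]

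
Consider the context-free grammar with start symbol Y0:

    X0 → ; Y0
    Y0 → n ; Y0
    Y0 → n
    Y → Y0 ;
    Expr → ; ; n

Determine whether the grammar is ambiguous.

Only Y0 is reachable from Y0; ignoring the rest: Right-recursive list with a separator: after each atom, whether the separator follows determines the rule. One parse per string.

Unambiguous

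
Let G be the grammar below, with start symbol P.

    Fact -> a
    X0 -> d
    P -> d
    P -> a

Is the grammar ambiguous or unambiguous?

Unambiguous

(X0, Fact are unreachable from P, so their rules don't affect L(P).) Each reachable nonterminal has at most one production per leading terminal, and all productions are right-linear; the derivation is determined token-by-token.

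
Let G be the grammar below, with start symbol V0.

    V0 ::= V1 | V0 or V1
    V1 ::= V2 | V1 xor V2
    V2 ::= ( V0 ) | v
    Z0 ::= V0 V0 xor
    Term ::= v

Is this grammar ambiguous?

Unambiguous

Only V0, V1, V2 are reachable from V0; ignoring the rest: V0 → V0 or V1 | V1  ;  V1 → V1 xor V2 | V2  — a left-associative chain with V2 at the bottom. Each string factors uniquely by precedence.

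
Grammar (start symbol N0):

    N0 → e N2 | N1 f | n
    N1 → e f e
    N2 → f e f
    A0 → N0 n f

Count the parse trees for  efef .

Parse trees for efef:
  [N0 e [N2 f e f]]
  [N0 [N1 e f e] f]

2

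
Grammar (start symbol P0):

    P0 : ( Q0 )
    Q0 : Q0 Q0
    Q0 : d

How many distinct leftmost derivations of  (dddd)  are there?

Parse trees for (dddd):
  [P0 ( [Q0 [Q0 d] [Q0 [Q0 d] [Q0 [Q0 d] [Q0 d]]]] )]
  [P0 ( [Q0 [Q0 d] [Q0 [Q0 [Q0 d] [Q0 d]] [Q0 d]]] )]
  [P0 ( [Q0 [Q0 [Q0 d] [Q0 d]] [Q0 [Q0 d] [Q0 d]]] )]
  [P0 ( [Q0 [Q0 [Q0 d] [Q0 [Q0 d] [Q0 d]]] [Q0 d]] )]
  [P0 ( [Q0 [Q0 [Q0 [Q0 d] [Q0 d]] [Q0 d]] [Q0 d]] )]

5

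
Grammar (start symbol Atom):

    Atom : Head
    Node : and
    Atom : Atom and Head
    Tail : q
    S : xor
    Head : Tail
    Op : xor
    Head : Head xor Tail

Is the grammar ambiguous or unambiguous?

Unambiguous

(Node, S, Op are unreachable from Atom, so their rules don't affect L(Atom).) Atom → Atom and Head | Head  ;  Head → Head xor Tail | Tail  — a left-associative chain with Tail at the bottom. Each string factors uniquely by precedence.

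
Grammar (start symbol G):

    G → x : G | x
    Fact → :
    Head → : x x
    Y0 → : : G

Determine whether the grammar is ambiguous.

(Fact, Head, Y0 are unreachable from G, so their rules don't affect L(G).) Right-recursive list with a separator: after each atom, whether the separator follows determines the rule. One parse per string.

Unambiguous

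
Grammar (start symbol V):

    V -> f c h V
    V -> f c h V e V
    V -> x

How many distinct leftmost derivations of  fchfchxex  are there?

2

Parse trees for fchfchxex:
  [V f c h [V f c h [V x] e [V x]]]
  [V f c h [V f c h [V x]] e [V x]]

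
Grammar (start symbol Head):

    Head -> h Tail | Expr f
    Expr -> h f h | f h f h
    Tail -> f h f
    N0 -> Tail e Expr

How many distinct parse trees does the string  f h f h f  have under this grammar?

1

Parse trees for f h f h f:
  [Head [Expr f h f h] f]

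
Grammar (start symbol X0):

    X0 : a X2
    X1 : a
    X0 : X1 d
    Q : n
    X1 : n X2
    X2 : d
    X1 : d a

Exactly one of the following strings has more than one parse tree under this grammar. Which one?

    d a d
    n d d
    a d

d a d: 1 tree
n d d: 1 tree
a d: 2 trees

a d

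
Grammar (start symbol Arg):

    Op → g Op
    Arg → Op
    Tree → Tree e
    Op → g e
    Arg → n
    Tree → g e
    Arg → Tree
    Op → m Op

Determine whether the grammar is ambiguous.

Ambiguous

Witness: g e

Derivation 1: Arg ⇒ Op ⇒ g e
Derivation 2: Arg ⇒ Tree ⇒ g e

Two distinct leftmost derivations for the same string.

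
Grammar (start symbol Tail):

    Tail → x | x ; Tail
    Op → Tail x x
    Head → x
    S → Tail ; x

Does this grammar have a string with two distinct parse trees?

(Op, Head, S are unreachable from Tail, so their rules don't affect L(Tail).) Right-recursive list with a separator: after each atom, whether the separator follows determines the rule. One parse per string.

Unambiguous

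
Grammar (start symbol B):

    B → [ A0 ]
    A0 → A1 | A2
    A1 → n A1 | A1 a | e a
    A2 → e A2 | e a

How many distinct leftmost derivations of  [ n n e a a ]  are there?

3

Parse trees for [ n n e a a ]:
  [B [ [A0 [A1 n [A1 n [A1 [A1 e a] a]]]] ]]
  [B [ [A0 [A1 n [A1 [A1 n [A1 e a]] a]]] ]]
  [B [ [A0 [A1 [A1 n [A1 n [A1 e a]]] a]] ]]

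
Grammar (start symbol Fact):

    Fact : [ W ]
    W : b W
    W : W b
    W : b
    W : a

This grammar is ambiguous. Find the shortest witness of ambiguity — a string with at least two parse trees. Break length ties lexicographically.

length 3: no string has ≥2 trees
length 4: [ b b ] has 2 parse trees

Two derivations of [ b b ]:
  Fact ⇒ [ W ] ⇒ [ b W ] ⇒ [ b b ]
  Fact ⇒ [ W ] ⇒ [ W b ] ⇒ [ b b ]

[ b b ]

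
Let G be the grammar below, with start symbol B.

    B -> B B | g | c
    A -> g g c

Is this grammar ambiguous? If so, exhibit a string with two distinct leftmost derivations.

Ambiguous

Witness: c c c

Derivation 1: B ⇒ B B ⇒ B B B ⇒ c B B ⇒ c c B ⇒ c c c
Derivation 2: B ⇒ B B ⇒ c B ⇒ c B B ⇒ c c B ⇒ c c c

Two distinct leftmost derivations for the same string.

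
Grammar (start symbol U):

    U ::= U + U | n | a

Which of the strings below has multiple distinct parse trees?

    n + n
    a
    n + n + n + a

n + n: 1 tree
a: 1 tree
n + n + n + a: 5 trees

n + n + n + a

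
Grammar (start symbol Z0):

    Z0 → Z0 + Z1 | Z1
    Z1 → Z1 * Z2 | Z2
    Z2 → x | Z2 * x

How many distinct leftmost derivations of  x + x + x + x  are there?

1

Parse trees for x + x + x + x:
  [Z0 [Z0 [Z0 [Z0 [Z1 [Z2 x]]] + [Z1 [Z2 x]]] + [Z1 [Z2 x]]] + [Z1 [Z2 x]]]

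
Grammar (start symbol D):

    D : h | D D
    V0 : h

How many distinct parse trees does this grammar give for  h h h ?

2

Parse trees for h h h:
  [D [D h] [D [D h] [D h]]]
  [D [D [D h] [D h]] [D h]]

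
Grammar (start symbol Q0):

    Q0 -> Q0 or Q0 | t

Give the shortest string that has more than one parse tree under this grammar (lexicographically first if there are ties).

t or t or t

length 1: no string has ≥2 trees
length 3: no string has ≥2 trees
length 5: t or t or t has 2 parse trees

Two derivations of t or t or t:
  Q0 ⇒ Q0 or Q0 ⇒ Q0 or Q0 or Q0 ⇒ t or Q0 or Q0 ⇒ t or t or Q0 ⇒ t or t or t
  Q0 ⇒ Q0 or Q0 ⇒ t or Q0 ⇒ t or Q0 or Q0 ⇒ t or t or Q0 ⇒ t or t or t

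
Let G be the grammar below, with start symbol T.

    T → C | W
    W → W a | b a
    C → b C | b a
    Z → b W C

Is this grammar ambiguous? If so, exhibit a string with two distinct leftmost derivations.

Witness: b a

Derivation 1: T ⇒ C ⇒ b a
Derivation 2: T ⇒ W ⇒ b a

Two distinct leftmost derivations for the same string.

Ambiguous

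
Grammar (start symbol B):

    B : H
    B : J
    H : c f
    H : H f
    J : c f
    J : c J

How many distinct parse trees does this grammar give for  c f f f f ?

Parse trees for c f f f f:
  [B [H [H [H [H c f] f] f] f]]

1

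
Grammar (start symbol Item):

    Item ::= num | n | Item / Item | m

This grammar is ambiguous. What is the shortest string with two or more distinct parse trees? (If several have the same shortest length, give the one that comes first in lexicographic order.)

m / m / m

length 1: no string has ≥2 trees
length 3: no string has ≥2 trees
length 5: m / m / m has 2 parse trees

Two derivations of m / m / m:
  Item ⇒ Item / Item ⇒ Item / Item / Item ⇒ m / Item / Item ⇒ m / m / Item ⇒ m / m / m
  Item ⇒ Item / Item ⇒ m / Item ⇒ m / Item / Item ⇒ m / m / Item ⇒ m / m / m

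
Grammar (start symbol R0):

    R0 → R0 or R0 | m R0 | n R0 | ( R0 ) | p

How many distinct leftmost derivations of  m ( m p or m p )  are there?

Parse trees for m ( m p or m p ):
  [R0 m [R0 ( [R0 [R0 m [R0 p]] or [R0 m [R0 p]]] )]]
  [R0 m [R0 ( [R0 m [R0 [R0 p] or [R0 m [R0 p]]]] )]]

2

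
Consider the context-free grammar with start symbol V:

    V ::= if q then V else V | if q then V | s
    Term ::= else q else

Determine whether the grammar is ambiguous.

Ambiguous

Witness: if q then if q then s else s

Derivation 1: V ⇒ if q then V else V ⇒ if q then if q then V else V ⇒ if q then if q then s else V ⇒ if q then if q then s else s
Derivation 2: V ⇒ if q then V ⇒ if q then if q then V else V ⇒ if q then if q then s else V ⇒ if q then if q then s else s

Two distinct leftmost derivations for the same string.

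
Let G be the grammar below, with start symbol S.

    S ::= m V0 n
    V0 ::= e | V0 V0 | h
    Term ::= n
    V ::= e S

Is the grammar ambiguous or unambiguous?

Witness: m e e e n

Derivation 1: S ⇒ m V0 n ⇒ m V0 V0 n ⇒ m e V0 n ⇒ m e V0 V0 n ⇒ m e e V0 n ⇒ m e e e n
Derivation 2: S ⇒ m V0 n ⇒ m V0 V0 n ⇒ m V0 V0 V0 n ⇒ m e V0 V0 n ⇒ m e e V0 n ⇒ m e e e n

Two distinct leftmost derivations for the same string.

Ambiguous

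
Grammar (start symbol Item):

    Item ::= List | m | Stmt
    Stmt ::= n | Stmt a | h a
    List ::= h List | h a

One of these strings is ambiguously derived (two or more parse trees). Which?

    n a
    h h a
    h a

n a: 1 tree
h h a: 1 tree
h a: 2 trees

h a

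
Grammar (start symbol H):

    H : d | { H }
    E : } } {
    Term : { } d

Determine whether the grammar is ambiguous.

Unambiguous

(E, Term are unreachable from H, so their rules don't affect L(H).) Each string is a nest of matched brackets around a single atom. An opening bracket forces the recursive rule; an atom forces the base rule.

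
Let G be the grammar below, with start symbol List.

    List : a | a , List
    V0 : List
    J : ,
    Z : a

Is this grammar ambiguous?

Unambiguous

(V0, J, Z are unreachable from List, so their rules don't affect L(List).) The reachable grammar is A → atom sep A | atom. Each atom is followed by either the separator (recurse) or end-of-string (stop) — no choice point.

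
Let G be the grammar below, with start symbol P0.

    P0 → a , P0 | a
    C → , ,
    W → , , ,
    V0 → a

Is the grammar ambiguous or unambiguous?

Only P0 is reachable from P0; ignoring the rest: The reachable grammar is A → atom sep A | atom. Each atom is followed by either the separator (recurse) or end-of-string (stop) — no choice point.

Unambiguous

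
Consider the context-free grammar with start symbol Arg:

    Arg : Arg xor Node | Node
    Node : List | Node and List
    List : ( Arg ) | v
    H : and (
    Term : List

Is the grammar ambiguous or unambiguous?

Unambiguous

(H, Term are unreachable from Arg, so their rules don't affect L(Arg).) This is a standard precedence ladder (Arg over Node over List), with each level left-recursive on its own operator ('xor' at Arg, 'and' at Node). That structure is LR(1), hence unambiguous.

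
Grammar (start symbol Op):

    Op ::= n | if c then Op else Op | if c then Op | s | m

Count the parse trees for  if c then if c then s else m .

2

Parse trees for if c then if c then s else m:
  [Op if c then [Op if c then [Op s]] else [Op m]]
  [Op if c then [Op if c then [Op s] else [Op m]]]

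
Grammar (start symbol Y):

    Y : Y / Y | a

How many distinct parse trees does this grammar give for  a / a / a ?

2

Parse trees for a / a / a:
  [Y [Y a] / [Y [Y a] / [Y a]]]
  [Y [Y [Y a] / [Y a]] / [Y a]]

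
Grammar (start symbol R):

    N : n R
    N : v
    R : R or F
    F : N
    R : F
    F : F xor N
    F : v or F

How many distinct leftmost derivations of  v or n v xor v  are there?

5

Parse trees for v or n v xor v:
  [R [R [F [N v]]] or [F [N n [R [F [F [N v]] xor [N v]]]]]]
  [R [R [F [N v]]] or [F [F [N n [R [F [N v]]]]] xor [N v]]]
  [R [F [F v or [F [N n [R [F [N v]]]]]] xor [N v]]]
  [R [F v or [F [N n [R [F [F [N v]] xor [N v]]]]]]]
  [R [F v or [F [F [N n [R [F [N v]]]]] xor [N v]]]]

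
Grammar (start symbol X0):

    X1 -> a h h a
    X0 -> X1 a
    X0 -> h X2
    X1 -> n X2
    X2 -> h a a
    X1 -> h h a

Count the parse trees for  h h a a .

Parse trees for h h a a:
  [X0 [X1 h h a] a]
  [X0 h [X2 h a a]]

2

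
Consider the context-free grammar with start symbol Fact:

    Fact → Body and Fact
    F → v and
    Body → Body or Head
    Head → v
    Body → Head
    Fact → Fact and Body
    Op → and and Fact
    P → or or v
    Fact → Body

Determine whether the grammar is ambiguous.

Witness: v and v

Derivation 1: Fact ⇒ Body and Fact ⇒ Head and Fact ⇒ v and Fact ⇒ v and Body ⇒ v and Head ⇒ v and v
Derivation 2: Fact ⇒ Fact and Body ⇒ Body and Body ⇒ Head and Body ⇒ v and Body ⇒ v and Head ⇒ v and v

Two distinct leftmost derivations for the same string.

Ambiguous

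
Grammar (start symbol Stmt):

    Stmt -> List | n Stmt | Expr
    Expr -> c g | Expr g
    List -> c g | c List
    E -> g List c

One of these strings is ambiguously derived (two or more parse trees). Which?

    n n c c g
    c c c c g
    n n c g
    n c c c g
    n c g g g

n n c c g: 1 tree
c c c c g: 1 tree
n n c g: 2 trees
n c c c g: 1 tree
n c g g g: 1 tree

n n c g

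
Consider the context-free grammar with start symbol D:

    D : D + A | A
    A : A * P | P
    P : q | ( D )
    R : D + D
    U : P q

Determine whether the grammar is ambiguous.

Unambiguous

(R, U are unreachable from D, so their rules don't affect L(D).) The grammar is stratified — D handles '+' (left-recursive), A handles '*', P atoms. Each operator has a fixed associativity and precedence level, so every string has one parse.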